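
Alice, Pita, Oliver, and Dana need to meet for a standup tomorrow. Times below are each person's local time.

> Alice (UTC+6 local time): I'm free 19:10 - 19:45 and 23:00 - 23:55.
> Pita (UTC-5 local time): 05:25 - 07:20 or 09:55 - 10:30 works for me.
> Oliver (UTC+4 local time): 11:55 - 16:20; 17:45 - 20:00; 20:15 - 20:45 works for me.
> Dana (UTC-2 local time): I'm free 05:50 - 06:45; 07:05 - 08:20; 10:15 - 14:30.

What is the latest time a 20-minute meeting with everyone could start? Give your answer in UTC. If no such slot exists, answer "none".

Alice in UTC: 13:10-13:45, 17:00-17:55 (subtract 6h to convert from UTC+6).
Pita in UTC: 10:25-12:20, 14:55-15:30 (add 5h to convert from UTC-5).
Oliver in UTC: 07:55-12:20, 13:45-16:00, 16:15-16:45 (subtract 4h to convert from UTC+4).
Dana in UTC: 07:50-08:45, 09:05-10:20, 12:15-16:30 (add 2h to convert from UTC-2).
Alice ∩ Pita: ∅.
Alice ∩ Pita ∩ Oliver: ∅.
Alice ∩ Pita ∩ Oliver ∩ Dana: ∅.
There is no time when everyone is free.
No common window is at least 20 minutes long.

none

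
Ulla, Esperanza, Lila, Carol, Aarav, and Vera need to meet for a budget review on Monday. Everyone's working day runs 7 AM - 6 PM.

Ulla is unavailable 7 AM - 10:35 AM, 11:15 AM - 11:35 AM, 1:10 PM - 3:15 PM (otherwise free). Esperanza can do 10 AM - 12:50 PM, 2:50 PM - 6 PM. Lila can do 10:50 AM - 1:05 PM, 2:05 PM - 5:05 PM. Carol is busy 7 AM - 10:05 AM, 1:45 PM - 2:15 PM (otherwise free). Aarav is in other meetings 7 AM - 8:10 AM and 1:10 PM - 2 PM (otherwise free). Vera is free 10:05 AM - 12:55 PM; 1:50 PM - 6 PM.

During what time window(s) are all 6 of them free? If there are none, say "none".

10:50-11:15, 11:35-12:50, 15:15-17:05

Ulla free: 10:35-11:15, 11:35-13:10, 15:15-18:00 (invert busy blocks within the working day).
Esperanza free: 10:00-12:50, 14:50-18:00.
Lila free: 10:50-13:05, 14:05-17:05.
Carol free: 10:05-13:45, 14:15-18:00 (invert busy blocks within the working day).
Aarav free: 08:10-13:10, 14:00-18:00 (invert busy blocks within the working day).
Vera free: 10:05-12:55, 13:50-18:00.
Ulla ∩ Esperanza: 10:35-11:15, 11:35-12:50, 15:15-18:00.
Ulla ∩ Esperanza ∩ Lila: 10:50-11:15, 11:35-12:50, 15:15-17:05.
Ulla ∩ Esperanza ∩ Lila ∩ Carol: 10:50-11:15, 11:35-12:50, 15:15-17:05.
Ulla ∩ Esperanza ∩ Lila ∩ Carol ∩ Aarav: 10:50-11:15, 11:35-12:50, 15:15-17:05.
Ulla ∩ Esperanza ∩ Lila ∩ Carol ∩ Aarav ∩ Vera: 10:50-11:15, 11:35-12:50, 15:15-17:05.
So the common availability across everyone is 10:50-11:15, 11:35-12:50, 15:15-17:05.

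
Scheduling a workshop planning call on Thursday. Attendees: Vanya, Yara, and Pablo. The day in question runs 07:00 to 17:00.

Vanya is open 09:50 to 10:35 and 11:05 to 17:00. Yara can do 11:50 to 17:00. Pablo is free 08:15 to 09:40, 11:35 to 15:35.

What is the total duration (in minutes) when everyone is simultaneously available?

225

Vanya ∩ Yara: 11:50-17:00.
Vanya ∩ Yara ∩ Pablo: 11:50-15:35.
Those are the intersection windows.
That's a single block of 225 minutes.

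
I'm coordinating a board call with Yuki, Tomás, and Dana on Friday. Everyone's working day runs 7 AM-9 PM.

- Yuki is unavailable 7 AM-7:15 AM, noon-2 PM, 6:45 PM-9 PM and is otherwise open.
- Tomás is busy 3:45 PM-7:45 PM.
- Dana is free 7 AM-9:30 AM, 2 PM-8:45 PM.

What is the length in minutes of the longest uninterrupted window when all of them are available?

135

Yuki free: 07:15-12:00, 14:00-18:45 (invert busy blocks within the working day).
Tomás free: 07:00-15:45, 19:45-21:00 (invert busy blocks within the working day).
Dana free: 07:00-09:30, 14:00-20:45.
Yuki ∩ Tomás: 07:15-12:00, 14:00-15:45.
Yuki ∩ Tomás ∩ Dana: 07:15-09:30, 14:00-15:45.
The longest is 07:15-09:30 at 135 minutes.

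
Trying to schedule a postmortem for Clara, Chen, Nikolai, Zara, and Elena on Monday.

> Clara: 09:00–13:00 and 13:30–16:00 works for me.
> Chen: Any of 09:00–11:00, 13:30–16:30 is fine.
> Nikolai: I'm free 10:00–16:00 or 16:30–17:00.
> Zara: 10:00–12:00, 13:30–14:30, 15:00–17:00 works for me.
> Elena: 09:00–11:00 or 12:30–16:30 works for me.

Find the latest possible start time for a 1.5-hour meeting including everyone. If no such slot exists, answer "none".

none

Clara ∩ Chen: 09:00-11:00, 13:30-16:00.
Clara ∩ Chen ∩ Nikolai: 10:00-11:00, 13:30-16:00.
Clara ∩ Chen ∩ Nikolai ∩ Zara: 10:00-11:00, 13:30-14:30, 15:00-16:00.
Clara ∩ Chen ∩ Nikolai ∩ Zara ∩ Elena: 10:00-11:00, 13:30-14:30, 15:00-16:00.
So the common availability across everyone is 10:00-11:00, 13:30-14:30, 15:00-16:00.
No common window is at least 90 minutes long.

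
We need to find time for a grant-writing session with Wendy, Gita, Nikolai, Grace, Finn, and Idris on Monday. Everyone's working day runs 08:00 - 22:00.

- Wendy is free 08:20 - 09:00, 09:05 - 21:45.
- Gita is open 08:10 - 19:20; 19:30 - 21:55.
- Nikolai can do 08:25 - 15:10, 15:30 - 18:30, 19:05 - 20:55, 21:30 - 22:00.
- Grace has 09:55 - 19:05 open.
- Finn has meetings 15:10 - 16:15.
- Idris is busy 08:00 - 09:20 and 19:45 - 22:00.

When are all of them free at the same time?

09:55-15:10, 16:15-18:30

Wendy free: 08:20-09:00, 09:05-21:45.
Gita free: 08:10-19:20, 19:30-21:55.
Nikolai free: 08:25-15:10, 15:30-18:30, 19:05-20:55, 21:30-22:00.
Grace free: 09:55-19:05.
Finn free: 08:00-15:10, 16:15-22:00 (invert busy blocks within the working day).
Idris free: 09:20-19:45 (invert busy blocks within the working day).
Wendy ∩ Gita: 08:20-09:00, 09:05-19:20, 19:30-21:45.
Wendy ∩ Gita ∩ Nikolai: 08:25-09:00, 09:05-15:10, 15:30-18:30, 19:05-19:20, 19:30-20:55, 21:30-21:45.
Wendy ∩ Gita ∩ Nikolai ∩ Grace: 09:55-15:10, 15:30-18:30.
Wendy ∩ Gita ∩ Nikolai ∩ Grace ∩ Finn: 09:55-15:10, 16:15-18:30.
Wendy ∩ Gita ∩ Nikolai ∩ Grace ∩ Finn ∩ Idris: 09:55-15:10, 16:15-18:30.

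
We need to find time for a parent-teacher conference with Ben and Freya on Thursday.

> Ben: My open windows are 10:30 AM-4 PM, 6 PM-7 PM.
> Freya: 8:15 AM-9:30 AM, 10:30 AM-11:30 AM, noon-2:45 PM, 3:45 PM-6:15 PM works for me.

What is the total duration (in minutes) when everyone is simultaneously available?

255

Ben ∩ Freya: 10:30-11:30, 12:00-14:45, 15:45-16:00, 18:00-18:15.
Summing the common windows: 60 + 165 + 15 + 15 = 255 minutes.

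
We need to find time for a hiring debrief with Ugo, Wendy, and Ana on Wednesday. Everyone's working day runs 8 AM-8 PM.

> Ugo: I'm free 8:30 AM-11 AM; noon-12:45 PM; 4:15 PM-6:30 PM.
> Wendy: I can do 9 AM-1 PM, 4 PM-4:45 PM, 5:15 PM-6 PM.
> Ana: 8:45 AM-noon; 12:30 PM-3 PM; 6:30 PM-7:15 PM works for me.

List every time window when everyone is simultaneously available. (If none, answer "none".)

09:00-11:00, 12:30-12:45

Ugo ∩ Wendy: 09:00-11:00, 12:00-12:45, 16:15-16:45, 17:15-18:00.
Ugo ∩ Wendy ∩ Ana: 09:00-11:00, 12:30-12:45.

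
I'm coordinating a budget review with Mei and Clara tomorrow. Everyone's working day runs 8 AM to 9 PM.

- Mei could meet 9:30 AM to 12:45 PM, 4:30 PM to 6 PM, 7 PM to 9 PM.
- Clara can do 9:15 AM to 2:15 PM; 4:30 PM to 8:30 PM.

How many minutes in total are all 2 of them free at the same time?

Mei ∩ Clara: 09:30-12:45, 16:30-18:00, 19:00-20:30.
Summing the common windows: 195 + 90 + 90 = 375 minutes.

375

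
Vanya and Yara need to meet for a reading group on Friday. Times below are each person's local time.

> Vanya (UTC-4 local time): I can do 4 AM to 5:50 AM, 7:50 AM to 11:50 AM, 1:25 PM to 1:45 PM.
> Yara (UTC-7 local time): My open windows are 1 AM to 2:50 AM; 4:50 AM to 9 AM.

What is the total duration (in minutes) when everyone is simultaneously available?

Vanya in UTC: 08:00-09:50, 11:50-15:50, 17:25-17:45 (add 4h to convert from UTC-4).
Yara in UTC: 08:00-09:50, 11:50-16:00 (add 7h to convert from UTC-7).
Vanya ∩ Yara: 08:00-09:50, 11:50-15:50.
Summing the common windows: 110 + 240 = 350 minutes.

350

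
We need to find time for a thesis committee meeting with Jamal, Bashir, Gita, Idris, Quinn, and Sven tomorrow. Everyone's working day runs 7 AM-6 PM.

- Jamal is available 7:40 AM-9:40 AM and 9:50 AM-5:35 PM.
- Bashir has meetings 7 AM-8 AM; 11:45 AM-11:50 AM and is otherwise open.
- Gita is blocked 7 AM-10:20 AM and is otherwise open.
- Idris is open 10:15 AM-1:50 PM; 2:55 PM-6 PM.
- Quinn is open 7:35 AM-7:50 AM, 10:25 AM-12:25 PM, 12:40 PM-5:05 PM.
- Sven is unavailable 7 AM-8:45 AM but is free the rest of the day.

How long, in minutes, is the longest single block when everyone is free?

Jamal free: 07:40-09:40, 09:50-17:35.
Bashir free: 08:00-11:45, 11:50-18:00 (invert busy blocks within the working day).
Gita free: 10:20-18:00 (invert busy blocks within the working day).
Idris free: 10:15-13:50, 14:55-18:00.
Quinn free: 07:35-07:50, 10:25-12:25, 12:40-17:05.
Sven free: 08:45-18:00 (invert busy blocks within the working day).
Jamal ∩ Bashir: 08:00-09:40, 09:50-11:45, 11:50-17:35.
Jamal ∩ Bashir ∩ Gita: 10:20-11:45, 11:50-17:35.
Jamal ∩ Bashir ∩ Gita ∩ Idris: 10:20-11:45, 11:50-13:50, 14:55-17:35.
Jamal ∩ Bashir ∩ Gita ∩ Idris ∩ Quinn: 10:25-11:45, 11:50-12:25, 12:40-13:50, 14:55-17:05.
Jamal ∩ Bashir ∩ Gita ∩ Idris ∩ Quinn ∩ Sven: 10:25-11:45, 11:50-12:25, 12:40-13:50, 14:55-17:05.
The longest is 14:55-17:05 at 130 minutes.

130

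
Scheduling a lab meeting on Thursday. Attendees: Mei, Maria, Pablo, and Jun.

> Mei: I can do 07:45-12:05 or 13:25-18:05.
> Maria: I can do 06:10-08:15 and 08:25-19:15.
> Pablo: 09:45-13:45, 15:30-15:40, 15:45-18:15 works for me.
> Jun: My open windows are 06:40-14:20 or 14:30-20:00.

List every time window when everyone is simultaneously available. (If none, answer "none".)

09:45-12:05, 13:25-13:45, 15:30-15:40, 15:45-18:05

Mei ∩ Maria: 07:45-08:15, 08:25-12:05, 13:25-18:05.
Mei ∩ Maria ∩ Pablo: 09:45-12:05, 13:25-13:45, 15:30-15:40, 15:45-18:05.
Mei ∩ Maria ∩ Pablo ∩ Jun: 09:45-12:05, 13:25-13:45, 15:30-15:40, 15:45-18:05.
So the common availability across everyone is 09:45-12:05, 13:25-13:45, 15:30-15:40, 15:45-18:05.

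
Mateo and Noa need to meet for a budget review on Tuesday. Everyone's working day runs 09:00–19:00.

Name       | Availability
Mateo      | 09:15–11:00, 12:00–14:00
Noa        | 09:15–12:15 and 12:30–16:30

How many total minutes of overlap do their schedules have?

Mateo ∩ Noa: 09:15-11:00, 12:00-12:15, 12:30-14:00.
Summing the common windows: 105 + 15 + 90 = 210 minutes.

210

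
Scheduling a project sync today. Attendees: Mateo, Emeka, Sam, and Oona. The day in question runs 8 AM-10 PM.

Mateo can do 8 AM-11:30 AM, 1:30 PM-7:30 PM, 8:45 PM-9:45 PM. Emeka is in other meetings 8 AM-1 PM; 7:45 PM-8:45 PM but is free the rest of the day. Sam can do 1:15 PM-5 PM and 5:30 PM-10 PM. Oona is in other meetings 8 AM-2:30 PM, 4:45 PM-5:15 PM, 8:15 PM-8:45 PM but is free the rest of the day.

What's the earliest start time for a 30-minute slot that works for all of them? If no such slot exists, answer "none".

Mateo free: 08:00-11:30, 13:30-19:30, 20:45-21:45.
Emeka free: 13:00-19:45, 20:45-22:00 (invert busy blocks within the working day).
Sam free: 13:15-17:00, 17:30-22:00.
Oona free: 14:30-16:45, 17:15-20:15, 20:45-22:00 (invert busy blocks within the working day).
Mateo ∩ Emeka: 13:30-19:30, 20:45-21:45.
Mateo ∩ Emeka ∩ Sam: 13:30-17:00, 17:30-19:30, 20:45-21:45.
Mateo ∩ Emeka ∩ Sam ∩ Oona: 14:30-16:45, 17:30-19:30, 20:45-21:45.
The first common window of at least 30 minutes is 14:30-16:45, so the earliest start is 14:30.

14:30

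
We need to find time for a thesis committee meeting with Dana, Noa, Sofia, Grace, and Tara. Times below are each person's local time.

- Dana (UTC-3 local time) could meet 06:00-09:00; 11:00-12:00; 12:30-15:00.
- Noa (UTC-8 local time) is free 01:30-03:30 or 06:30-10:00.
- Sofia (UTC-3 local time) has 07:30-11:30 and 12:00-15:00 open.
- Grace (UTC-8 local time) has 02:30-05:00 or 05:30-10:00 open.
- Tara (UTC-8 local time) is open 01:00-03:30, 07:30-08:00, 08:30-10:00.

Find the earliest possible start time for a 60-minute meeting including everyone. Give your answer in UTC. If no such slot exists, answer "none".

Dana in UTC: 09:00-12:00, 14:00-15:00, 15:30-18:00 (add 3h to convert from UTC-3).
Noa in UTC: 09:30-11:30, 14:30-18:00 (add 8h to convert from UTC-8).
Sofia in UTC: 10:30-14:30, 15:00-18:00 (add 3h to convert from UTC-3).
Grace in UTC: 10:30-13:00, 13:30-18:00 (add 8h to convert from UTC-8).
Tara in UTC: 09:00-11:30, 15:30-16:00, 16:30-18:00 (add 8h to convert from UTC-8).
Dana ∩ Noa: 09:30-11:30, 14:30-15:00, 15:30-18:00.
Dana ∩ Noa ∩ Sofia: 10:30-11:30, 15:30-18:00.
Dana ∩ Noa ∩ Sofia ∩ Grace: 10:30-11:30, 15:30-18:00.
Dana ∩ Noa ∩ Sofia ∩ Grace ∩ Tara: 10:30-11:30, 15:30-16:00, 16:30-18:00.
The first common window of at least 60 minutes is 10:30-11:30, so the earliest start is 10:30.

10:30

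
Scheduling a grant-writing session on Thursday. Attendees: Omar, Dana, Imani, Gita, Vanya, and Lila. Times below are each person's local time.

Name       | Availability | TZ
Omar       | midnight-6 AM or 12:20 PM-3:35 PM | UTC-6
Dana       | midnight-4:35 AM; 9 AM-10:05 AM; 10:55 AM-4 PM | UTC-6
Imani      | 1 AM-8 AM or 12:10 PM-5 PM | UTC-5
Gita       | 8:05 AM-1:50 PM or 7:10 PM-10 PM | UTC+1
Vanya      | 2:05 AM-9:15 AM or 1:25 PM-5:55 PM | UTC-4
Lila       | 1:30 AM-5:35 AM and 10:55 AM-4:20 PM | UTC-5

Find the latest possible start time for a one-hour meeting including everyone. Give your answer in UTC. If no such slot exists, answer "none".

Omar in UTC: 06:00-12:00, 18:20-21:35 (add 6h to convert from UTC-6).
Dana in UTC: 06:00-10:35, 15:00-16:05, 16:55-22:00 (add 6h to convert from UTC-6).
Imani in UTC: 06:00-13:00, 17:10-22:00 (add 5h to convert from UTC-5).
Gita in UTC: 07:05-12:50, 18:10-21:00 (subtract 1h to convert from UTC+1).
Vanya in UTC: 06:05-13:15, 17:25-21:55 (add 4h to convert from UTC-4).
Lila in UTC: 06:30-10:35, 15:55-21:20 (add 5h to convert from UTC-5).
Omar ∩ Dana: 06:00-10:35, 18:20-21:35.
Omar ∩ Dana ∩ Imani: 06:00-10:35, 18:20-21:35.
Omar ∩ Dana ∩ Imani ∩ Gita: 07:05-10:35, 18:20-21:00.
Omar ∩ Dana ∩ Imani ∩ Gita ∩ Vanya: 07:05-10:35, 18:20-21:00.
Omar ∩ Dana ∩ Imani ∩ Gita ∩ Vanya ∩ Lila: 07:05-10:35, 18:20-21:00.
The last common window of at least 60 minutes is 18:20-21:00; a 60-minute meeting can start as late as 20:00 and still end by 21:00.

20:00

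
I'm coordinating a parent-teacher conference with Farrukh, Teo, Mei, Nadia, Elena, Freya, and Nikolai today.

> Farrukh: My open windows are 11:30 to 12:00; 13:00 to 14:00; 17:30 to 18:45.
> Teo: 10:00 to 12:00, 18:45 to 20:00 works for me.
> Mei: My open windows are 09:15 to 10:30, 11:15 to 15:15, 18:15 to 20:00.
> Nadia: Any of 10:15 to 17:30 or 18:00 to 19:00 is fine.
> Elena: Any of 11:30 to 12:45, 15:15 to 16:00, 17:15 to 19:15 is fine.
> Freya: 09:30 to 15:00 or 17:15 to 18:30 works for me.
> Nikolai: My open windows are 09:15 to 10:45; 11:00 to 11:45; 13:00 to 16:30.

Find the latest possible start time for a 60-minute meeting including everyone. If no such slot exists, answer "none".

Farrukh ∩ Teo: 11:30-12:00.
Farrukh ∩ Teo ∩ Mei: 11:30-12:00.
Farrukh ∩ Teo ∩ Mei ∩ Nadia: 11:30-12:00.
Farrukh ∩ Teo ∩ Mei ∩ Nadia ∩ Elena: 11:30-12:00.
Farrukh ∩ Teo ∩ Mei ∩ Nadia ∩ Elena ∩ Freya: 11:30-12:00.
Farrukh ∩ Teo ∩ Mei ∩ Nadia ∩ Elena ∩ Freya ∩ Nikolai: 11:30-11:45.
No common window is at least 60 minutes long.

none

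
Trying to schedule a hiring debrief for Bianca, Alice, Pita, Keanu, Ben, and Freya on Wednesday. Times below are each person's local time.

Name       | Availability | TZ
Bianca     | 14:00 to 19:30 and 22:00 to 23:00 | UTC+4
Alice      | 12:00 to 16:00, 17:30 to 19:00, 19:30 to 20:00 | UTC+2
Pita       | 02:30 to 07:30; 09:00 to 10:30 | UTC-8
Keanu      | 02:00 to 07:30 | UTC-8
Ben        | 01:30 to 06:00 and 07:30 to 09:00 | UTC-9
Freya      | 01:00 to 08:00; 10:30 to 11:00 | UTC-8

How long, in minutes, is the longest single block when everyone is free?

210

Bianca in UTC: 10:00-15:30, 18:00-19:00 (subtract 4h to convert from UTC+4).
Alice in UTC: 10:00-14:00, 15:30-17:00, 17:30-18:00 (subtract 2h to convert from UTC+2).
Pita in UTC: 10:30-15:30, 17:00-18:30 (add 8h to convert from UTC-8).
Keanu in UTC: 10:00-15:30 (add 8h to convert from UTC-8).
Ben in UTC: 10:30-15:00, 16:30-18:00 (add 9h to convert from UTC-9).
Freya in UTC: 09:00-16:00, 18:30-19:00 (add 8h to convert from UTC-8).
Bianca ∩ Alice: 10:00-14:00.
Bianca ∩ Alice ∩ Pita: 10:30-14:00.
Bianca ∩ Alice ∩ Pita ∩ Keanu: 10:30-14:00.
Bianca ∩ Alice ∩ Pita ∩ Keanu ∩ Ben: 10:30-14:00.
Bianca ∩ Alice ∩ Pita ∩ Keanu ∩ Ben ∩ Freya: 10:30-14:00.
The longest is 10:30-14:00 at 210 minutes.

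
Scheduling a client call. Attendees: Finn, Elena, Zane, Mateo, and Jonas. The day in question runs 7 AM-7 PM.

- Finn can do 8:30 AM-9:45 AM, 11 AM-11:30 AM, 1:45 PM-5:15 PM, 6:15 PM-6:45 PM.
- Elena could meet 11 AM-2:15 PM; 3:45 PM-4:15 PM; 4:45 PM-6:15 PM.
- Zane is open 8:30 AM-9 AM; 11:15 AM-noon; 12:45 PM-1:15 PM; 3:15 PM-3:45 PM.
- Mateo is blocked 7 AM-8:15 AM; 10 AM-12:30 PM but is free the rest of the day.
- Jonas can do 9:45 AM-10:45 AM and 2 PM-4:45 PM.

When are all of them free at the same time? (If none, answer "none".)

none

Finn free: 08:30-09:45, 11:00-11:30, 13:45-17:15, 18:15-18:45.
Elena free: 11:00-14:15, 15:45-16:15, 16:45-18:15.
Zane free: 08:30-09:00, 11:15-12:00, 12:45-13:15, 15:15-15:45.
Mateo free: 08:15-10:00, 12:30-19:00 (invert busy blocks within the working day).
Jonas free: 09:45-10:45, 14:00-16:45.
Finn ∩ Elena: 11:00-11:30, 13:45-14:15, 15:45-16:15, 16:45-17:15.
Finn ∩ Elena ∩ Zane: 11:15-11:30.
Finn ∩ Elena ∩ Zane ∩ Mateo: ∅.
Finn ∩ Elena ∩ Zane ∩ Mateo ∩ Jonas: ∅.
There is no time when everyone is free.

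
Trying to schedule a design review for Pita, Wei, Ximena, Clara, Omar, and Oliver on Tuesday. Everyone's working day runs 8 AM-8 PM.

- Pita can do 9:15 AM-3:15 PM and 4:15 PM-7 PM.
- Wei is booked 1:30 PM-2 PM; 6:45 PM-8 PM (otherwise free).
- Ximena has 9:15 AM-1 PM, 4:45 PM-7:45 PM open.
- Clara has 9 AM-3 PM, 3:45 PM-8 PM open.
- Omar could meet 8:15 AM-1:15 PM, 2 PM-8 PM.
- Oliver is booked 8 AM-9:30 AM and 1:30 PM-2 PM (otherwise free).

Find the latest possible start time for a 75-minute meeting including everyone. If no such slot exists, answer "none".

Pita free: 09:15-15:15, 16:15-19:00.
Wei free: 08:00-13:30, 14:00-18:45 (invert busy blocks within the working day).
Ximena free: 09:15-13:00, 16:45-19:45.
Clara free: 09:00-15:00, 15:45-20:00.
Omar free: 08:15-13:15, 14:00-20:00.
Oliver free: 09:30-13:30, 14:00-20:00 (invert busy blocks within the working day).
Pita ∩ Wei: 09:15-13:30, 14:00-15:15, 16:15-18:45.
Pita ∩ Wei ∩ Ximena: 09:15-13:00, 16:45-18:45.
Pita ∩ Wei ∩ Ximena ∩ Clara: 09:15-13:00, 16:45-18:45.
Pita ∩ Wei ∩ Ximena ∩ Clara ∩ Omar: 09:15-13:00, 16:45-18:45.
Pita ∩ Wei ∩ Ximena ∩ Clara ∩ Omar ∩ Oliver: 09:30-13:00, 16:45-18:45.
The last common window of at least 75 minutes is 16:45-18:45; a 75-minute meeting can start as late as 17:30 and still end by 18:45.

17:30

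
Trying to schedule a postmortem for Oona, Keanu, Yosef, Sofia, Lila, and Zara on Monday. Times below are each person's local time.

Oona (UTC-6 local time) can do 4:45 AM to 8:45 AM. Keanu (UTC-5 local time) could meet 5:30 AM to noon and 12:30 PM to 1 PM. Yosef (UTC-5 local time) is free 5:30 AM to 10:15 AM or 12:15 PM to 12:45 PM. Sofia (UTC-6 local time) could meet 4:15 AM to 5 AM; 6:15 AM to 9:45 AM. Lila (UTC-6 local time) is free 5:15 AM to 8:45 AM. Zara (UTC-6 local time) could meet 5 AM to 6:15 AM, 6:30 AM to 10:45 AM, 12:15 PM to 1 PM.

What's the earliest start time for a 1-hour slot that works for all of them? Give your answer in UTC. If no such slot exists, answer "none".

12:30

Oona in UTC: 10:45-14:45 (add 6h to convert from UTC-6).
Keanu in UTC: 10:30-17:00, 17:30-18:00 (add 5h to convert from UTC-5).
Yosef in UTC: 10:30-15:15, 17:15-17:45 (add 5h to convert from UTC-5).
Sofia in UTC: 10:15-11:00, 12:15-15:45 (add 6h to convert from UTC-6).
Lila in UTC: 11:15-14:45 (add 6h to convert from UTC-6).
Zara in UTC: 11:00-12:15, 12:30-16:45, 18:15-19:00 (add 6h to convert from UTC-6).
Oona ∩ Keanu: 10:45-14:45.
Oona ∩ Keanu ∩ Yosef: 10:45-14:45.
Oona ∩ Keanu ∩ Yosef ∩ Sofia: 10:45-11:00, 12:15-14:45.
Oona ∩ Keanu ∩ Yosef ∩ Sofia ∩ Lila: 12:15-14:45.
Oona ∩ Keanu ∩ Yosef ∩ Sofia ∩ Lila ∩ Zara: 12:30-14:45.
Those are the intersection windows.
The first common window of at least 60 minutes is 12:30-14:45, so the earliest start is 12:30.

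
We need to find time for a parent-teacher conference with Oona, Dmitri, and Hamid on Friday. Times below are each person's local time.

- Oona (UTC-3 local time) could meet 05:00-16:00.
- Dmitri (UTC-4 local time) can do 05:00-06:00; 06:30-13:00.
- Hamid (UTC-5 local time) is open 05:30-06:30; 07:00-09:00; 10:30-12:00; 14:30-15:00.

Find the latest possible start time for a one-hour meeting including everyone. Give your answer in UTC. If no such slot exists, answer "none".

Oona in UTC: 08:00-19:00 (add 3h to convert from UTC-3).
Dmitri in UTC: 09:00-10:00, 10:30-17:00 (add 4h to convert from UTC-4).
Hamid in UTC: 10:30-11:30, 12:00-14:00, 15:30-17:00, 19:30-20:00 (add 5h to convert from UTC-5).
Oona ∩ Dmitri: 09:00-10:00, 10:30-17:00.
Oona ∩ Dmitri ∩ Hamid: 10:30-11:30, 12:00-14:00, 15:30-17:00.
The last common window of at least 60 minutes is 15:30-17:00; a 60-minute meeting can start as late as 16:00 and still end by 17:00.

16:00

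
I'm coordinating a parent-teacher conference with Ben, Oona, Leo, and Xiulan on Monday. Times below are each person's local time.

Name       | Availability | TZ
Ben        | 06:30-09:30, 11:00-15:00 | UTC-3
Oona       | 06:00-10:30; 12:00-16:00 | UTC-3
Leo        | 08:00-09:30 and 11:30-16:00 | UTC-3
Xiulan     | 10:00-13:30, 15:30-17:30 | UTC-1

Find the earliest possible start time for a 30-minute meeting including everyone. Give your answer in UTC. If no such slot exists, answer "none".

11:00

Ben in UTC: 09:30-12:30, 14:00-18:00 (add 3h to convert from UTC-3).
Oona in UTC: 09:00-13:30, 15:00-19:00 (add 3h to convert from UTC-3).
Leo in UTC: 11:00-12:30, 14:30-19:00 (add 3h to convert from UTC-3).
Xiulan in UTC: 11:00-14:30, 16:30-18:30 (add 1h to convert from UTC-1).
Ben ∩ Oona: 09:30-12:30, 15:00-18:00.
Ben ∩ Oona ∩ Leo: 11:00-12:30, 15:00-18:00.
Ben ∩ Oona ∩ Leo ∩ Xiulan: 11:00-12:30, 16:30-18:00.
The first common window of at least 30 minutes is 11:00-12:30, so the earliest start is 11:00.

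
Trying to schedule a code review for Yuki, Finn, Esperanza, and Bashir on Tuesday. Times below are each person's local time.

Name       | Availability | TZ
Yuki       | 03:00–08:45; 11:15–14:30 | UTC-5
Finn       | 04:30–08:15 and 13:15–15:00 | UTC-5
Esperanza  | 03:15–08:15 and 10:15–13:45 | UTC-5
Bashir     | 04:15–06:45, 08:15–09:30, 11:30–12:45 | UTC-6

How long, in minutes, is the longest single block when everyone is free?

Yuki in UTC: 08:00-13:45, 16:15-19:30 (add 5h to convert from UTC-5).
Finn in UTC: 09:30-13:15, 18:15-20:00 (add 5h to convert from UTC-5).
Esperanza in UTC: 08:15-13:15, 15:15-18:45 (add 5h to convert from UTC-5).
Bashir in UTC: 10:15-12:45, 14:15-15:30, 17:30-18:45 (add 6h to convert from UTC-6).
Yuki ∩ Finn: 09:30-13:15, 18:15-19:30.
Yuki ∩ Finn ∩ Esperanza: 09:30-13:15, 18:15-18:45.
Yuki ∩ Finn ∩ Esperanza ∩ Bashir: 10:15-12:45, 18:15-18:45.
The longest is 10:15-12:45 at 150 minutes.

150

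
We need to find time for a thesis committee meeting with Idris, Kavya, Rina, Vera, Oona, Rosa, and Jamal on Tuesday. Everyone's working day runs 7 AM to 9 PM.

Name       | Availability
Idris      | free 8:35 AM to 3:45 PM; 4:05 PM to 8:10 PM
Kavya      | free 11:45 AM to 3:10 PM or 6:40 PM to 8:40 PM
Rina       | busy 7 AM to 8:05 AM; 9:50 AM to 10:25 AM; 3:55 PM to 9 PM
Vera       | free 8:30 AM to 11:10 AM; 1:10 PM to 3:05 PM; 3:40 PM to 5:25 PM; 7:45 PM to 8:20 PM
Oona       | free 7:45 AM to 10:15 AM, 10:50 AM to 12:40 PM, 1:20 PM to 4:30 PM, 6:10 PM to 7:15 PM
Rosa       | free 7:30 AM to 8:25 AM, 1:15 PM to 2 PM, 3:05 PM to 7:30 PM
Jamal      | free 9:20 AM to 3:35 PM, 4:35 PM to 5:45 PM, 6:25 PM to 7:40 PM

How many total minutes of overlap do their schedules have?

40

Idris free: 08:35-15:45, 16:05-20:10.
Kavya free: 11:45-15:10, 18:40-20:40.
Rina free: 08:05-09:50, 10:25-15:55 (invert busy blocks within the working day).
Vera free: 08:30-11:10, 13:10-15:05, 15:40-17:25, 19:45-20:20.
Oona free: 07:45-10:15, 10:50-12:40, 13:20-16:30, 18:10-19:15.
Rosa free: 07:30-08:25, 13:15-14:00, 15:05-19:30.
Jamal free: 09:20-15:35, 16:35-17:45, 18:25-19:40.
Idris ∩ Kavya: 11:45-15:10, 18:40-20:10.
Idris ∩ Kavya ∩ Rina: 11:45-15:10.
Idris ∩ Kavya ∩ Rina ∩ Vera: 13:10-15:05.
Idris ∩ Kavya ∩ Rina ∩ Vera ∩ Oona: 13:20-15:05.
Idris ∩ Kavya ∩ Rina ∩ Vera ∩ Oona ∩ Rosa: 13:20-14:00.
Idris ∩ Kavya ∩ Rina ∩ Vera ∩ Oona ∩ Rosa ∩ Jamal: 13:20-14:00.
That's a single block of 40 minutes.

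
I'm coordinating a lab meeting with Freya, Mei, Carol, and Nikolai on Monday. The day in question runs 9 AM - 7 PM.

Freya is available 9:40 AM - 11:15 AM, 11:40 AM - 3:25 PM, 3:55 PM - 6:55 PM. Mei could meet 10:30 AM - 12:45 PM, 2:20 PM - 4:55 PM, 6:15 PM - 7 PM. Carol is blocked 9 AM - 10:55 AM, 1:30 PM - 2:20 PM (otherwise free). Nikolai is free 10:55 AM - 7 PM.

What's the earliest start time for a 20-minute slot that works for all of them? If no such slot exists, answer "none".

Freya free: 09:40-11:15, 11:40-15:25, 15:55-18:55.
Mei free: 10:30-12:45, 14:20-16:55, 18:15-19:00.
Carol free: 10:55-13:30, 14:20-19:00 (invert busy blocks within the working day).
Nikolai free: 10:55-19:00.
Freya ∩ Mei: 10:30-11:15, 11:40-12:45, 14:20-15:25, 15:55-16:55, 18:15-18:55.
Freya ∩ Mei ∩ Carol: 10:55-11:15, 11:40-12:45, 14:20-15:25, 15:55-16:55, 18:15-18:55.
Freya ∩ Mei ∩ Carol ∩ Nikolai: 10:55-11:15, 11:40-12:45, 14:20-15:25, 15:55-16:55, 18:15-18:55.
The first common window of at least 20 minutes is 10:55-11:15, so the earliest start is 10:55.

10:55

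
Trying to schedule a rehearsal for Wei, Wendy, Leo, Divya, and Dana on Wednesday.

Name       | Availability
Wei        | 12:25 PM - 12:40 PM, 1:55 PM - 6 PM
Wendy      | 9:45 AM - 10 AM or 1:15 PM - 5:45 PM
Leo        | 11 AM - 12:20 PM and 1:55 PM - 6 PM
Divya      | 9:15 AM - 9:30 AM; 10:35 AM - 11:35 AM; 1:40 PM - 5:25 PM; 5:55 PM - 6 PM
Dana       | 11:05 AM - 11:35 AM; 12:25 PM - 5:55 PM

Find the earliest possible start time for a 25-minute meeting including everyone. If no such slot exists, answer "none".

13:55

Wei ∩ Wendy: 13:55-17:45.
Wei ∩ Wendy ∩ Leo: 13:55-17:45.
Wei ∩ Wendy ∩ Leo ∩ Divya: 13:55-17:25.
Wei ∩ Wendy ∩ Leo ∩ Divya ∩ Dana: 13:55-17:25.
The first common window of at least 25 minutes is 13:55-17:25, so the earliest start is 13:55.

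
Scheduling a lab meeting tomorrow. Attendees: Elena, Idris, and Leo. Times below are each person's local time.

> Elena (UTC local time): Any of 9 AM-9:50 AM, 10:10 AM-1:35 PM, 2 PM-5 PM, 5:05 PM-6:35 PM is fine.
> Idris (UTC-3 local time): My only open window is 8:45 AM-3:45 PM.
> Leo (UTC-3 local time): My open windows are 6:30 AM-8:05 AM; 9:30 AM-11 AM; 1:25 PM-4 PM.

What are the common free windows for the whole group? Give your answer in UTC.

12:30-13:35, 16:25-17:00, 17:05-18:35

Elena in UTC: 09:00-09:50, 10:10-13:35, 14:00-17:00, 17:05-18:35.
Idris in UTC: 11:45-18:45 (add 3h to convert from UTC-3).
Leo in UTC: 09:30-11:05, 12:30-14:00, 16:25-19:00 (add 3h to convert from UTC-3).
Elena ∩ Idris: 11:45-13:35, 14:00-17:00, 17:05-18:35.
Elena ∩ Idris ∩ Leo: 12:30-13:35, 16:25-17:00, 17:05-18:35.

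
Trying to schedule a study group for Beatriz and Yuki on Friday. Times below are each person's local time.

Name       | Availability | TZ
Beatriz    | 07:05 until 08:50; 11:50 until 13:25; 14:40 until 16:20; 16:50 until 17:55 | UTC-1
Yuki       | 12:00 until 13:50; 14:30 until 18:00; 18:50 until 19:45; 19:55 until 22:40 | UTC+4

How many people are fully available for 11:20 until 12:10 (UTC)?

1

Beatriz in UTC: 08:05-09:50, 12:50-14:25, 15:40-17:20, 17:50-18:55 (add 1h to convert from UTC-1).
Yuki in UTC: 08:00-09:50, 10:30-14:00, 14:50-15:45, 15:55-18:40 (subtract 4h to convert from UTC+4).
Yuki can make the full 11:20-12:10 slot — that's 1.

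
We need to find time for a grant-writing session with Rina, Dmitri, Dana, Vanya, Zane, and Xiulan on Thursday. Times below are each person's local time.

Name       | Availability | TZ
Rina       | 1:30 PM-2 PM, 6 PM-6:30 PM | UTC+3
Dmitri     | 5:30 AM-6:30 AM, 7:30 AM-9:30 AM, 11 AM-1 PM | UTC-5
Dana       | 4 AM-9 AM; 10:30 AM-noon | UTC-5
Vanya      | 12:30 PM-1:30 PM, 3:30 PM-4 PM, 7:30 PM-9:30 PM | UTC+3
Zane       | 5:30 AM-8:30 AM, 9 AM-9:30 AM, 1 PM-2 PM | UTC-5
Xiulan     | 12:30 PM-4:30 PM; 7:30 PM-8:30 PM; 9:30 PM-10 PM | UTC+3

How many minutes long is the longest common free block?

Rina in UTC: 10:30-11:00, 15:00-15:30 (subtract 3h to convert from UTC+3).
Dmitri in UTC: 10:30-11:30, 12:30-14:30, 16:00-18:00 (add 5h to convert from UTC-5).
Dana in UTC: 09:00-14:00, 15:30-17:00 (add 5h to convert from UTC-5).
Vanya in UTC: 09:30-10:30, 12:30-13:00, 16:30-18:30 (subtract 3h to convert from UTC+3).
Zane in UTC: 10:30-13:30, 14:00-14:30, 18:00-19:00 (add 5h to convert from UTC-5).
Xiulan in UTC: 09:30-13:30, 16:30-17:30, 18:30-19:00 (subtract 3h to convert from UTC+3).
Rina ∩ Dmitri: 10:30-11:00.
Rina ∩ Dmitri ∩ Dana: 10:30-11:00.
Rina ∩ Dmitri ∩ Dana ∩ Vanya: ∅.
Rina ∩ Dmitri ∩ Dana ∩ Vanya ∩ Zane: ∅.
Rina ∩ Dmitri ∩ Dana ∩ Vanya ∩ Zane ∩ Xiulan: ∅.
There is no time when everyone is free.
No common window exists, so the longest block is 0 minutes.

0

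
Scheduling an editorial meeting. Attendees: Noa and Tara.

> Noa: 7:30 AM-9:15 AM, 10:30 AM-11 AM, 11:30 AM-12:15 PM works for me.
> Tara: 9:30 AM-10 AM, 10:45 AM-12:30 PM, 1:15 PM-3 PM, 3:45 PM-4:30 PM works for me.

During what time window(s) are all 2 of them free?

10:45-11:00, 11:30-12:15

Noa ∩ Tara: 10:45-11:00, 11:30-12:15.
Those are the intersection windows.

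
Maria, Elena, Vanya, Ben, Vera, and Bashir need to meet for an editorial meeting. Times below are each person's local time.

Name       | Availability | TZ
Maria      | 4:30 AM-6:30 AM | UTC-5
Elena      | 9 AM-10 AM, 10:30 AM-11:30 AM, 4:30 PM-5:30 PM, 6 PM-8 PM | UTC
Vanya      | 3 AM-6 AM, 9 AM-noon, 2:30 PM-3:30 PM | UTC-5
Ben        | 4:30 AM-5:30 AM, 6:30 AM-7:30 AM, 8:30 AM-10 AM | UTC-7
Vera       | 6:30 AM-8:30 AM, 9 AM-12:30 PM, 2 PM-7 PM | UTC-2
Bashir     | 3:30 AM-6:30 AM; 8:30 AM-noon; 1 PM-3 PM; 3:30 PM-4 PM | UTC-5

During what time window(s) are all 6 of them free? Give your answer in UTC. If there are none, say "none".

Maria in UTC: 09:30-11:30 (add 5h to convert from UTC-5).
Elena in UTC: 09:00-10:00, 10:30-11:30, 16:30-17:30, 18:00-20:00.
Vanya in UTC: 08:00-11:00, 14:00-17:00, 19:30-20:30 (add 5h to convert from UTC-5).
Ben in UTC: 11:30-12:30, 13:30-14:30, 15:30-17:00 (add 7h to convert from UTC-7).
Vera in UTC: 08:30-10:30, 11:00-14:30, 16:00-21:00 (add 2h to convert from UTC-2).
Bashir in UTC: 08:30-11:30, 13:30-17:00, 18:00-20:00, 20:30-21:00 (add 5h to convert from UTC-5).
Maria ∩ Elena: 09:30-10:00, 10:30-11:30.
Maria ∩ Elena ∩ Vanya: 09:30-10:00, 10:30-11:00.
Maria ∩ Elena ∩ Vanya ∩ Ben: ∅.
Maria ∩ Elena ∩ Vanya ∩ Ben ∩ Vera: ∅.
Maria ∩ Elena ∩ Vanya ∩ Ben ∩ Vera ∩ Bashir: ∅.
There is no time when everyone is free.

none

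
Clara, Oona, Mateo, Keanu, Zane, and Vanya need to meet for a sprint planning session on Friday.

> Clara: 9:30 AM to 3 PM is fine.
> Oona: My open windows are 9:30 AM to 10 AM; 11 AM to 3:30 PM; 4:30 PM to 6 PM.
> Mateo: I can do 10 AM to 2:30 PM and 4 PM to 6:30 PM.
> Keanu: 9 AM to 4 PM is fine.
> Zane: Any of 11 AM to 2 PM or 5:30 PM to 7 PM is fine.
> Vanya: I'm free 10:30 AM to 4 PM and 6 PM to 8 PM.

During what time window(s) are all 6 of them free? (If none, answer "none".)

11:00-14:00

Clara ∩ Oona: 09:30-10:00, 11:00-15:00.
Clara ∩ Oona ∩ Mateo: 11:00-14:30.
Clara ∩ Oona ∩ Mateo ∩ Keanu: 11:00-14:30.
Clara ∩ Oona ∩ Mateo ∩ Keanu ∩ Zane: 11:00-14:00.
Clara ∩ Oona ∩ Mateo ∩ Keanu ∩ Zane ∩ Vanya: 11:00-14:00.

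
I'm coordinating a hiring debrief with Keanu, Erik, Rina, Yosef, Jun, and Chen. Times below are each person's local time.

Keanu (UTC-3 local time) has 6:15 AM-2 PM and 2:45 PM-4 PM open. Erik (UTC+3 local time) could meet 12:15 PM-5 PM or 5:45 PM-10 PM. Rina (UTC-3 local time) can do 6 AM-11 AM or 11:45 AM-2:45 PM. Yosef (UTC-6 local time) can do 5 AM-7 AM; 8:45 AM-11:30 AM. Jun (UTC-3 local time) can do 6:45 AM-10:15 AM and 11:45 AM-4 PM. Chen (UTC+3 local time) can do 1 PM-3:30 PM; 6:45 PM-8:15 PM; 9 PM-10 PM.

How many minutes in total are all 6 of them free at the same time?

Keanu in UTC: 09:15-17:00, 17:45-19:00 (add 3h to convert from UTC-3).
Erik in UTC: 09:15-14:00, 14:45-19:00 (subtract 3h to convert from UTC+3).
Rina in UTC: 09:00-14:00, 14:45-17:45 (add 3h to convert from UTC-3).
Yosef in UTC: 11:00-13:00, 14:45-17:30 (add 6h to convert from UTC-6).
Jun in UTC: 09:45-13:15, 14:45-19:00 (add 3h to convert from UTC-3).
Chen in UTC: 10:00-12:30, 15:45-17:15, 18:00-19:00 (subtract 3h to convert from UTC+3).
Keanu ∩ Erik: 09:15-14:00, 14:45-17:00, 17:45-19:00.
Keanu ∩ Erik ∩ Rina: 09:15-14:00, 14:45-17:00.
Keanu ∩ Erik ∩ Rina ∩ Yosef: 11:00-13:00, 14:45-17:00.
Keanu ∩ Erik ∩ Rina ∩ Yosef ∩ Jun: 11:00-13:00, 14:45-17:00.
Keanu ∩ Erik ∩ Rina ∩ Yosef ∩ Jun ∩ Chen: 11:00-12:30, 15:45-17:00.
So the common availability across everyone is 11:00-12:30, 15:45-17:00.
Summing the common windows: 90 + 75 = 165 minutes.

165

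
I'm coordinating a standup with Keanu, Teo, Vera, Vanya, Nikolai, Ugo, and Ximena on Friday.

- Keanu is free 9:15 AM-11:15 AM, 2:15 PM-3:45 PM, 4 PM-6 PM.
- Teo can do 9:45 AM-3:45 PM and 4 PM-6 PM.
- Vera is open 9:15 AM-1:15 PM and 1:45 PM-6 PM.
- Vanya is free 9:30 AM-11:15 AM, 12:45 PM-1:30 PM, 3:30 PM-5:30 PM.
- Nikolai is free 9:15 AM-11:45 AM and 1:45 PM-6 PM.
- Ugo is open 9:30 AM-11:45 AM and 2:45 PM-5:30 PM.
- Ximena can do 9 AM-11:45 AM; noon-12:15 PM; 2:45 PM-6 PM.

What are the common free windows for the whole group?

Keanu ∩ Teo: 09:45-11:15, 14:15-15:45, 16:00-18:00.
Keanu ∩ Teo ∩ Vera: 09:45-11:15, 14:15-15:45, 16:00-18:00.
Keanu ∩ Teo ∩ Vera ∩ Vanya: 09:45-11:15, 15:30-15:45, 16:00-17:30.
Keanu ∩ Teo ∩ Vera ∩ Vanya ∩ Nikolai: 09:45-11:15, 15:30-15:45, 16:00-17:30.
Keanu ∩ Teo ∩ Vera ∩ Vanya ∩ Nikolai ∩ Ugo: 09:45-11:15, 15:30-15:45, 16:00-17:30.
Keanu ∩ Teo ∩ Vera ∩ Vanya ∩ Nikolai ∩ Ugo ∩ Ximena: 09:45-11:15, 15:30-15:45, 16:00-17:30.

09:45-11:15, 15:30-15:45, 16:00-17:30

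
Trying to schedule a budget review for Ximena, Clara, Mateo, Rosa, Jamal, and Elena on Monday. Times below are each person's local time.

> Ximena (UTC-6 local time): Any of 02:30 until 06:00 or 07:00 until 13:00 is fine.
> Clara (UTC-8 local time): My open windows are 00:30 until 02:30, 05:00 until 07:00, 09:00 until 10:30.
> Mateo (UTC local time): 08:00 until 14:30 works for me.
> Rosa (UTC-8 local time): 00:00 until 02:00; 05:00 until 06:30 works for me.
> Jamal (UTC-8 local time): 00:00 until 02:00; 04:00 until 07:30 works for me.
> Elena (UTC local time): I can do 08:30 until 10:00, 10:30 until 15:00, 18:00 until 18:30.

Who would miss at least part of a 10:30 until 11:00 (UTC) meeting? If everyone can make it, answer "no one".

Clara, Jamal, Rosa

Ximena in UTC: 08:30-12:00, 13:00-19:00 (add 6h to convert from UTC-6).
Clara in UTC: 08:30-10:30, 13:00-15:00, 17:00-18:30 (add 8h to convert from UTC-8).
Mateo in UTC: 08:00-14:30.
Rosa in UTC: 08:00-10:00, 13:00-14:30 (add 8h to convert from UTC-8).
Jamal in UTC: 08:00-10:00, 12:00-15:30 (add 8h to convert from UTC-8).
Elena in UTC: 08:30-10:00, 10:30-15:00, 18:00-18:30.
Ximena: free for 10:30-11:00. Clara: not fully free for 10:30-11:00. Mateo: free for 10:30-11:00. Rosa: not fully free for 10:30-11:00. Jamal: not fully free for 10:30-11:00. Elena: free for 10:30-11:00.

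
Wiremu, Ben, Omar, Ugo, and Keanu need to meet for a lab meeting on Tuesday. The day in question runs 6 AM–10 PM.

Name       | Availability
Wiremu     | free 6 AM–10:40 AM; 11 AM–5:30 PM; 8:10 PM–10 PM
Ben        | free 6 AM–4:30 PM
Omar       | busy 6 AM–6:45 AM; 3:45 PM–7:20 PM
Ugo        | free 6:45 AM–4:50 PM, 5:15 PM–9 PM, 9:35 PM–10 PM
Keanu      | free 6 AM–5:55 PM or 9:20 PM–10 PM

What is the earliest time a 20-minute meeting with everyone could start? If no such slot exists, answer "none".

Wiremu free: 06:00-10:40, 11:00-17:30, 20:10-22:00.
Ben free: 06:00-16:30.
Omar free: 06:45-15:45, 19:20-22:00 (invert busy blocks within the working day).
Ugo free: 06:45-16:50, 17:15-21:00, 21:35-22:00.
Keanu free: 06:00-17:55, 21:20-22:00.
Wiremu ∩ Ben: 06:00-10:40, 11:00-16:30.
Wiremu ∩ Ben ∩ Omar: 06:45-10:40, 11:00-15:45.
Wiremu ∩ Ben ∩ Omar ∩ Ugo: 06:45-10:40, 11:00-15:45.
Wiremu ∩ Ben ∩ Omar ∩ Ugo ∩ Keanu: 06:45-10:40, 11:00-15:45.
The first common window of at least 20 minutes is 06:45-10:40, so the earliest start is 06:45.

06:45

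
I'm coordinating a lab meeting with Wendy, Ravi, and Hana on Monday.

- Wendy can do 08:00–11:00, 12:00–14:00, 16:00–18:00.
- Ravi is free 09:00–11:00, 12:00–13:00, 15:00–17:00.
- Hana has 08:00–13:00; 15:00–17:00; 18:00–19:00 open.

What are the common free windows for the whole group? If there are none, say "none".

Wendy ∩ Ravi: 09:00-11:00, 12:00-13:00, 16:00-17:00.
Wendy ∩ Ravi ∩ Hana: 09:00-11:00, 12:00-13:00, 16:00-17:00.
So the common availability across everyone is 09:00-11:00, 12:00-13:00, 16:00-17:00.

09:00-11:00, 12:00-13:00, 16:00-17:00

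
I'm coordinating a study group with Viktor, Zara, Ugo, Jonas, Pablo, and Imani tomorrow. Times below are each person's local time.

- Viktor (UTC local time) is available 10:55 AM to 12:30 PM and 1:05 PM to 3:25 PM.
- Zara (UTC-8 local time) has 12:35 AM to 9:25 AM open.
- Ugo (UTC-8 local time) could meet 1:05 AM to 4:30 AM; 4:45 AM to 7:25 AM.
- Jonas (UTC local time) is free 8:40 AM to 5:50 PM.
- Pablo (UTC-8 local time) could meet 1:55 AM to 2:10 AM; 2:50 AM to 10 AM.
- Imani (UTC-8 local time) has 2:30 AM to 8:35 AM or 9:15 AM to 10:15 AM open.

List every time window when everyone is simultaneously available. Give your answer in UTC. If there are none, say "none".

Viktor in UTC: 10:55-12:30, 13:05-15:25.
Zara in UTC: 08:35-17:25 (add 8h to convert from UTC-8).
Ugo in UTC: 09:05-12:30, 12:45-15:25 (add 8h to convert from UTC-8).
Jonas in UTC: 08:40-17:50.
Pablo in UTC: 09:55-10:10, 10:50-18:00 (add 8h to convert from UTC-8).
Imani in UTC: 10:30-16:35, 17:15-18:15 (add 8h to convert from UTC-8).
Viktor ∩ Zara: 10:55-12:30, 13:05-15:25.
Viktor ∩ Zara ∩ Ugo: 10:55-12:30, 13:05-15:25.
Viktor ∩ Zara ∩ Ugo ∩ Jonas: 10:55-12:30, 13:05-15:25.
Viktor ∩ Zara ∩ Ugo ∩ Jonas ∩ Pablo: 10:55-12:30, 13:05-15:25.
Viktor ∩ Zara ∩ Ugo ∩ Jonas ∩ Pablo ∩ Imani: 10:55-12:30, 13:05-15:25.

10:55-12:30, 13:05-15:25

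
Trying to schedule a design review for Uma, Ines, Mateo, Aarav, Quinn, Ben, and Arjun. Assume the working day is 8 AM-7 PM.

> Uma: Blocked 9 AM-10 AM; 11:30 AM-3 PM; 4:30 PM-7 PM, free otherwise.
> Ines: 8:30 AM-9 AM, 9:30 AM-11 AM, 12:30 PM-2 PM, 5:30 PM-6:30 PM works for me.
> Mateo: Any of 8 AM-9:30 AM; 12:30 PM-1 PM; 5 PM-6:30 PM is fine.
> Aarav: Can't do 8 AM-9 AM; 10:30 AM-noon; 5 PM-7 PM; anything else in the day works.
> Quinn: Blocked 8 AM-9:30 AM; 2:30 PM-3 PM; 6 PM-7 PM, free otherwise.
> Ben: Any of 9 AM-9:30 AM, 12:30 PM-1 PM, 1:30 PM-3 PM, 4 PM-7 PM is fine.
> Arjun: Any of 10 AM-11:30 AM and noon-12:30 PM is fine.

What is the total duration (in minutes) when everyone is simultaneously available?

0

Uma free: 08:00-09:00, 10:00-11:30, 15:00-16:30 (invert busy blocks within the working day).
Ines free: 08:30-09:00, 09:30-11:00, 12:30-14:00, 17:30-18:30.
Mateo free: 08:00-09:30, 12:30-13:00, 17:00-18:30.
Aarav free: 09:00-10:30, 12:00-17:00 (invert busy blocks within the working day).
Quinn free: 09:30-14:30, 15:00-18:00 (invert busy blocks within the working day).
Ben free: 09:00-09:30, 12:30-13:00, 13:30-15:00, 16:00-19:00.
Arjun free: 10:00-11:30, 12:00-12:30.
Uma ∩ Ines: 08:30-09:00, 10:00-11:00.
Uma ∩ Ines ∩ Mateo: 08:30-09:00.
Uma ∩ Ines ∩ Mateo ∩ Aarav: ∅.
Uma ∩ Ines ∩ Mateo ∩ Aarav ∩ Quinn: ∅.
Uma ∩ Ines ∩ Mateo ∩ Aarav ∩ Quinn ∩ Ben: ∅.
Uma ∩ Ines ∩ Mateo ∩ Aarav ∩ Quinn ∩ Ben ∩ Arjun: ∅.
There is no time when everyone is free.
There is no common window, so the total is 0 minutes.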